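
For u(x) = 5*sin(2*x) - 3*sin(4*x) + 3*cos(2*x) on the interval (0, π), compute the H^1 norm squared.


||u||_{H^1(0,π)}^2 = 323*π/2

u'(x) = -6*sin(2*x) + 10*cos(2*x) - 12*cos(4*x).
Expand u² and (u')² and integrate term by term on (0, π), using: for integers n ≥ 1, ∫_0^π sin²(nx) dx = ∫_0^π cos²(nx) dx = π/2; for n ≠ n', ∫_0^π sin(nx)sin(n'x) dx = ∫_0^π cos(nx)cos(n'x) dx = 0; and by product-to-sum, ∫_0^π sin(nx)cos(n'x) dx = ½∫_0^π [sin((n+n')x) + sin((n−n')x)] dx, which is 0 when n+n' is even and 2n/(n²−n'²) when n+n' is odd (it need not vanish on (0, π)).
  u² squared terms: (-3)²·∫sin(4x)² dx = 9·π/2 = 9*π/2;  (3)²·∫cos(2x)² dx = 9·π/2 = 9*π/2;  (5)²·∫sin(2x)² dx = 25·π/2 = 25*π/2.
  u² cross terms: 2·(-3)·(3)·∫sin(4x)·cos(2x) dx = -18·(0) = 0;  2·(-3)·(5)·∫sin(4x)·sin(2x) dx = -30·(0) = 0;  2·(3)·(5)·∫cos(2x)·sin(2x) dx = 30·(0) = 0.
  So ∫_0^π u² dx = 9*π/2 + 9*π/2 + 25*π/2 + 0 + 0 + 0 = 43*π/2.
  (u')² squared terms: (-12)²·∫cos(4x)² dx = 144·π/2 = 72*π;  (-6)²·∫sin(2x)² dx = 36·π/2 = 18*π;  (10)²·∫cos(2x)² dx = 100·π/2 = 50*π.
  (u')² cross terms: 2·(-12)·(-6)·∫cos(4x)·sin(2x) dx = 144·(0) = 0;  2·(-12)·(10)·∫cos(4x)·cos(2x) dx = -240·(0) = 0;  2·(-6)·(10)·∫sin(2x)·cos(2x) dx = -120·(0) = 0.
  So ∫_0^π (u')² dx = 72*π + 18*π + 50*π + 0 + 0 + 0 = 140*π.
||u||_{H^1}^2 = (43*π/2) + (140*π) = 323*π/2.


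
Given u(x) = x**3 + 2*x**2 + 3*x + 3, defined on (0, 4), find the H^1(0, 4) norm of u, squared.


||u||_{H^1}^2 = 463112/35

The H^1 norm (squared) on an interval (0, L) is
  ||u||_{H^1}^2 = ∫_0^L u(x)^2 dx + ∫_0^L u'(x)^2 dx.
Compute u'(x) = 3*x**2 + 4*x + 3.
Then u(x)^2 = x**6 + 4*x**5 + 10*x**4 + 18*x**3 + 21*x**2 + 18*x + 9 and u'(x)^2 = 9*x**4 + 24*x**3 + 34*x**2 + 24*x + 9.
Integrate each monomial from 0 to 4 using ∫_0^4 c·x^n dx = c·4^(n+1)/(n+1):
  ∫_0^4 u(x)^2 dx = ∫_0^4 (x^6 + 4*x^5 + 10*x^4 + 18*x^3 + 21*x^2 + 18*x + 9) dx. Term by term:
    ∫_0^4 x^6 dx = 16384/7;  ∫_0^4 4*x^5 dx = 8192/3;  ∫_0^4 10*x^4 dx = 2048;
    ∫_0^4 18*x^3 dx = 1152;  ∫_0^4 21*x^2 dx = 448;  ∫_0^4 18*x dx = 144;
    ∫_0^4 9 dx = 36.
  Sum: 16384/7 + 8192/3 + 2048 + 1152 + 448 + 144 + 36 = 186884/21.
  ∫_0^4 u'(x)^2 dx = ∫_0^4 (9*x^4 + 24*x^3 + 34*x^2 + 24*x + 9) dx. Term by term:
    ∫_0^4 9*x^4 dx = 9216/5;  ∫_0^4 24*x^3 dx = 1536;  ∫_0^4 34*x^2 dx = 2176/3;
    ∫_0^4 24*x dx = 192;  ∫_0^4 9 dx = 36.
  Sum: 9216/5 + 1536 + 2176/3 + 192 + 36 = 64988/15.
Adding: ||u||_{H^1}^2 = 186884/21 + 64988/15 = 463112/35.


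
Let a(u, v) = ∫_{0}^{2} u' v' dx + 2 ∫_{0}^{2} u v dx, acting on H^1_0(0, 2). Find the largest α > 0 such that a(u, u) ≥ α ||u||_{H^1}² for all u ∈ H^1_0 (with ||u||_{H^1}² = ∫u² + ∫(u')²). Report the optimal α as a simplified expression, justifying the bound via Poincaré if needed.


α = 1

Coercivity of a(·,·) on H^1_0(0, 2) means a(u, u) ≥ α ||u||_{H^1}² for every u ∈ H^1_0.
The interval has length L = 2, and Poincaré/coercivity depend only on L. Here a(u, u) = ∫(u')² + (2)·∫u².
Here c = 2 ≥ 1, so a(u,u) = ∫(u')² + c∫u² ≥ ∫(u')² + ∫u² = ||u||_{H^1}², i.e. α = 1 works. No larger α is possible: a(u,u) ≥ α||u||_{H^1}² means (1−α)∫(u')² ≥ (α−c)∫u², and for the modes u_n = sin(nπ(x−x₀)/L) (x₀ the left endpoint) one has ∫u_n²/∫(u_n')² = (L/(nπ))² → 0, so a(u_n,u_n)/||u_n||_{H^1}² → 1. Hence the optimal constant is α = 1.
Therefore α = 1.


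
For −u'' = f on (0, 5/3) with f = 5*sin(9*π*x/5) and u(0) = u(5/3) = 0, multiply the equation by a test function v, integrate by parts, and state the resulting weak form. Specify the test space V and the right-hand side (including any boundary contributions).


V = H^1_0(0, 5/3) (so v(0) = v(5/3) = 0); weak form: ∫_0^5/3 u'v' dx = ∫_0^5/3 (5*sin(9*π*x/5)) v dx for all v ∈ V.

Multiply both sides by a test function v and integrate from 0 to 5/3:
  ∫_0^5/3 −u''(x) v(x) dx = ∫_0^5/3 f(x) v(x) dx.
Integrate the LHS by parts once:
  ∫_0^5/3 −u'' v dx = −[u'(x) v(x)]_0^5/3 + ∫_0^5/3 u'(x) v'(x) dx.
Thus ∫_0^5/3 u'(x) v'(x) dx = ∫_0^5/3 f(x) v(x) dx + [u'(x) v(x)]_0^5/3.
Choose V so that boundary terms are either known or forced to vanish.
u is Dirichlet: u(0) = u(5/3) = 0. Let V = H^1_0(0, 5/3); then v(0) = v(5/3) = 0, and [u' v]_0^5/3 = 0.
Weak formulation: find u (satisfying any essential BC) such that ∫_0^5/3 u'(x) v'(x) dx = ∫_0^5/3 f v dx for all v ∈ V.
Substituting f(x) = 5*sin(9*π*x/5), the right-hand side is ∫_0^5/3 (5*sin(9*π*x/5)) v dx.


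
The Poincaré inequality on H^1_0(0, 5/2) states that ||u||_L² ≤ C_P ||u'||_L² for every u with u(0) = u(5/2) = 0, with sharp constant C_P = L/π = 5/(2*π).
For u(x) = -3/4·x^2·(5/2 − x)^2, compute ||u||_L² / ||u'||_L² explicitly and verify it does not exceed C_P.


||u||_L² / ||u'||_L² = 5*sqrt(3)/12 < C_P = 5/(2*π).

u(x) = -3/4·x^2·(5/2 − x)^2, so u'(x) = 3*x*(-8*x^2 + 30*x - 25)/8.
u(x) = -3/4·x^2·(5/2 − x)^2 vanishes at x = 0 and x = 5/2, so u ∈ H^1_0(0, 5/2). Differentiate via the product rule and integrate the resulting polynomials term by term.
  ∫_0^5/2 u² dx = ∫_0^5/2 (9*x^8/16 - 45*x^7/8 + 675*x^6/32 - 1125*x^5/32 + 5625*x^4/256) dx. Term by term:
    ∫_0^5/2 9*x^8/16 dx = 1953125/8192;  ∫_0^5/2 -45*x^7/8 dx = -17578125/16384;  ∫_0^5/2 675*x^6/32 dx = 52734375/28672;
    ∫_0^5/2 -1125*x^5/32 dx = -5859375/4096;  ∫_0^5/2 5625*x^4/256 dx = 3515625/8192.
  Sum: 1953125/8192 − 17578125/16384 + 52734375/28672 − 5859375/4096 + 3515625/8192 = 390625/114688.
  ∫_0^5/2 (u')² dx = ∫_0^5/2 (9*x^6 - 135*x^5/2 + 2925*x^4/16 - 3375*x^3/16 + 5625*x^2/64) dx. Term by term:
    ∫_0^5/2 9*x^6 dx = 703125/896;  ∫_0^5/2 -135*x^5/2 dx = -703125/256;  ∫_0^5/2 2925*x^4/16 dx = 1828125/512;
    ∫_0^5/2 -3375*x^3/16 dx = -2109375/1024;  ∫_0^5/2 5625*x^2/64 dx = 234375/512.
  Sum: 703125/896 − 703125/256 + 1828125/512 − 2109375/1024 + 234375/512 = 46875/7168.
∫_0^5/2 u² dx = 390625/114688, so ||u||_L² = 625*sqrt(7)/896.
∫_0^5/2 (u')² dx = 46875/7168, so ||u'||_L² = 125*sqrt(21)/224.
Ratio ||u||_L² / ||u'||_L² = 5*sqrt(3)/12.
Sharp Poincaré constant on H^1_0(0, 5/2) is C_P = L/π = 5/(2*π), achieved by sin(2*π/5·x).
A polynomial bump cannot attain the sharp Poincaré constant (only the first sine eigenfunction does), so the ratio is strictly less than C_P, consistent with ||u||_L² ≤ C_P ||u'||_L².


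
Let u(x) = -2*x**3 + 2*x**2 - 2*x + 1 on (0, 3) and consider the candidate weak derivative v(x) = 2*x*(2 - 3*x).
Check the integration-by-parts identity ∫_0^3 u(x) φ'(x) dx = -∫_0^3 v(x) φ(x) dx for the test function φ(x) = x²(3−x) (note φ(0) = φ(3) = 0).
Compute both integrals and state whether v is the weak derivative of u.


LHS = 1107/10, RHS = 486/5. No, v is not the weak derivative of u.

u(x) = -2*x**3 + 2*x**2 - 2*x + 1, classical derivative u'(x) = -6*x**2 + 4*x - 2.
φ(x) = x²(3−x), so φ'(x) = 3*x*(2 - x).
Note φ(0) = φ(3) = 0, so the boundary term u·φ vanishes.
LHS = ∫_0^3 u(x) φ'(x) dx = ∫_0^3 (6*x^5 - 18*x^4 + 18*x^3 - 15*x^2 + 6*x) dx. Term by term:
  ∫_0^3 6*x^5 dx = 729;  ∫_0^3 -18*x^4 dx = -4374/5;  ∫_0^3 18*x^3 dx = 729/2;
  ∫_0^3 -15*x^2 dx = -135;  ∫_0^3 6*x dx = 27.
Sum: 729 − 4374/5 + 729/2 − 135 + 27 = 1107/10.
So LHS = 1107/10.
∫_0^3 v(x) φ(x) dx = ∫_0^3 (6*x^5 - 22*x^4 + 12*x^3) dx. Term by term:
  ∫_0^3 6*x^5 dx = 729;  ∫_0^3 -22*x^4 dx = -5346/5;  ∫_0^3 12*x^3 dx = 243.
Sum: 729 − 5346/5 + 243 = -486/5.
So RHS = -∫_0^3 v(x) φ(x) dx = 486/5.
LHS − RHS = 27/2 ≠ 0, so the identity fails.
(For a valid weak derivative the identity must hold for EVERY test function, in particular this one. The failure shows v is NOT the weak derivative of u.)
Correct weak derivative would be u'(x) = -6*x**2 + 4*x - 2.


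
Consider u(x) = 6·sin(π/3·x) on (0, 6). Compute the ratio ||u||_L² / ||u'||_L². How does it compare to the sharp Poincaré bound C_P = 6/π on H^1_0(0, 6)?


||u||_L² / ||u'||_L² = 3/π < C_P = 6/π.

u(x) = 6·sin(π/3·x), so u'(x) = 2*π*cos(π*x/3).
Writing u(x) = A·sin(kπx/L) with A = 6 and k = 2, use ∫_0^L sin²(kπx/L) dx = L/2 and ∫_0^L cos²(kπx/L) dx = L/2.
u² = 36·sin²(π/3·x) and (u')² = 4*π^2·cos²(π/3·x), and each of sin², cos² integrates to L/2 = 3 over (0, 6).
∫_0^6 u² dx = 108, so ||u||_L² = 6*sqrt(3).
∫_0^6 (u')² dx = 12*π^2, so ||u'||_L² = 2*sqrt(3)*π.
Ratio ||u||_L² / ||u'||_L² = 3/π.
Sharp Poincaré constant on H^1_0(0, 6) is C_P = L/π = 6/π, achieved by sin(π/6·x).
This is the k = 2 harmonic; the ratio L/(kπ) is strictly less than C_P = L/π, consistent with the sharp inequality ||u||_L² ≤ C_P ||u'||_L².


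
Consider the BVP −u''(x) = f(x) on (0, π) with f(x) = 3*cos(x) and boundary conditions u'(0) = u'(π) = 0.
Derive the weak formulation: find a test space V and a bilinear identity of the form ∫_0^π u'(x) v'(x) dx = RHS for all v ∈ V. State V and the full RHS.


V = H^1(0, π) (no boundary constraint on v; u is determined up to an additive constant); weak form: ∫_0^π u'v' dx = ∫_0^π (3*cos(x)) v dx for all v ∈ V.

Multiply both sides by a test function v and integrate from 0 to π:
  ∫_0^π −u''(x) v(x) dx = ∫_0^π f(x) v(x) dx.
Integrate the LHS by parts once:
  ∫_0^π −u'' v dx = −[u'(x) v(x)]_0^π + ∫_0^π u'(x) v'(x) dx.
Thus ∫_0^π u'(x) v'(x) dx = ∫_0^π f(x) v(x) dx + [u'(x) v(x)]_0^π.
Choose V so that boundary terms are either known or forced to vanish.
u has homogeneous Neumann: u'(0) = u'(π) = 0. So [u' v]_0^π = 0·v(π) − 0·v(0) = 0 for any v; take V = H^1(0, π).
Weak formulation: find u (satisfying any essential BC) such that ∫_0^π u'(x) v'(x) dx = ∫_0^π f v dx for all v ∈ V (homogeneous Neumann, so boundary terms vanish).
Substituting f(x) = 3*cos(x), the right-hand side is ∫_0^π (3*cos(x)) v dx.
Compatibility check (pure Neumann): taking v ≡ 1 ∈ V gives 0 = ∫_0^π f dx + (0) − (0), i.e. ∫_0^π f dx must equal u'(0) − u'(π) = 0. Indeed ∫_0^π (3*cos(x)) dx = 0, so the data are compatible. The solution is then unique only up to an additive constant (fix it e.g. by requiring ∫_0^π u dx = 0).


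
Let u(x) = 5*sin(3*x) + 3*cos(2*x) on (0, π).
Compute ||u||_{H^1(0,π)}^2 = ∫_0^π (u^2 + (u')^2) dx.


||u||_{H^1(0,π)}^2 = 180 + 295*π/2

u'(x) = -6*sin(2*x) + 15*cos(3*x).
Expand u² and (u')² and integrate term by term on (0, π), using: for integers n ≥ 1, ∫_0^π sin²(nx) dx = ∫_0^π cos²(nx) dx = π/2; for n ≠ n', ∫_0^π sin(nx)sin(n'x) dx = ∫_0^π cos(nx)cos(n'x) dx = 0; and by product-to-sum, ∫_0^π sin(nx)cos(n'x) dx = ½∫_0^π [sin((n+n')x) + sin((n−n')x)] dx, which is 0 when n+n' is even and 2n/(n²−n'²) when n+n' is odd (it need not vanish on (0, π)).
  u² squared terms: (3)²·∫cos(2x)² dx = 9·π/2 = 9*π/2;  (5)²·∫sin(3x)² dx = 25·π/2 = 25*π/2.
  u² cross terms: 2·(3)·(5)·∫cos(2x)·sin(3x) dx = 30·(6/5) = 36.
  So ∫_0^π u² dx = 9*π/2 + 25*π/2 + 36 = 36 + 17*π.
  (u')² squared terms: (-6)²·∫sin(2x)² dx = 36·π/2 = 18*π;  (15)²·∫cos(3x)² dx = 225·π/2 = 225*π/2.
  (u')² cross terms: 2·(-6)·(15)·∫sin(2x)·cos(3x) dx = -180·(-4/5) = 144.
  So ∫_0^π (u')² dx = 18*π + 225*π/2 + 144 = 144 + 261*π/2.
||u||_{H^1}^2 = (36 + 17*π) + (144 + 261*π/2) = 180 + 295*π/2.


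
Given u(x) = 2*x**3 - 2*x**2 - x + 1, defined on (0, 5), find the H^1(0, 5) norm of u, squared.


||u||_{H^1}^2 = 843910/21

The H^1 norm (squared) on an interval (0, L) is
  ||u||_{H^1}^2 = ∫_0^L u(x)^2 dx + ∫_0^L u'(x)^2 dx.
Compute u'(x) = 6*x**2 - 4*x - 1.
Then u(x)^2 = 4*x**6 - 8*x**5 + 8*x**3 - 3*x**2 - 2*x + 1 and u'(x)^2 = 36*x**4 - 48*x**3 + 4*x**2 + 8*x + 1.
Integrate each monomial from 0 to 5 using ∫_0^5 c·x^n dx = c·5^(n+1)/(n+1):
  ∫_0^5 u(x)^2 dx = ∫_0^5 (4*x^6 - 8*x^5 + 8*x^3 - 3*x^2 - 2*x + 1) dx. Term by term:
    ∫_0^5 4*x^6 dx = 312500/7;  ∫_0^5 -8*x^5 dx = -62500/3;  ∫_0^5 8*x^3 dx = 1250;
    ∫_0^5 -3*x^2 dx = -125;  ∫_0^5 -2*x dx = -25;  ∫_0^5 1 dx = 5.
  Sum: 312500/7 − 62500/3 + 1250 − 125 − 25 + 5 = 523205/21.
  ∫_0^5 u'(x)^2 dx = ∫_0^5 (36*x^4 - 48*x^3 + 4*x^2 + 8*x + 1) dx. Term by term:
    ∫_0^5 36*x^4 dx = 22500;  ∫_0^5 -48*x^3 dx = -7500;  ∫_0^5 4*x^2 dx = 500/3;
    ∫_0^5 8*x dx = 100;  ∫_0^5 1 dx = 5.
  Sum: 22500 − 7500 + 500/3 + 100 + 5 = 45815/3.
Adding: ||u||_{H^1}^2 = 523205/21 + 45815/3 = 843910/21.


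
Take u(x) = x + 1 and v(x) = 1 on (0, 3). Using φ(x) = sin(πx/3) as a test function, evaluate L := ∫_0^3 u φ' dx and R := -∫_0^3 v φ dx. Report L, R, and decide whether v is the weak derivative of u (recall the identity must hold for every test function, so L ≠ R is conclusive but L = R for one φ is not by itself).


LHS = -6/π, RHS = -6/π. Yes, v = u' weakly.

u(x) = x + 1, classical derivative u'(x) = 1.
φ(x) = sin(πx/3), so φ'(x) = π*cos(π*x/3)/3.
Note φ(0) = φ(3) = 0, so the boundary term u·φ vanishes.
LHS = ∫_0^3 u(x) φ'(x) dx = ∫_0^3 (π*x*cos(π*x/3)/3 + π*cos(π*x/3)/3) dx. Term by term:
  ∫_0^3 π*cos(π*x/3)/3 dx = 0;  ∫_0^3 π*x*cos(π*x/3)/3 dx = -6/π.
Sum: 0 − 6/π = -6/π.
So LHS = -6/π.
∫_0^3 v(x) φ(x) dx = ∫_0^3 (sin(π*x/3)) dx. Term by term:
  ∫_0^3 sin(π*x/3) dx = 6/π.
So RHS = -∫_0^3 v(x) φ(x) dx = -6/π.
LHS = RHS, so the identity holds for this test φ.
Moreover u is smooth here and v(x) = u'(x) = 1 pointwise, so the identity holds for every test function. Hence v is the weak derivative of u.


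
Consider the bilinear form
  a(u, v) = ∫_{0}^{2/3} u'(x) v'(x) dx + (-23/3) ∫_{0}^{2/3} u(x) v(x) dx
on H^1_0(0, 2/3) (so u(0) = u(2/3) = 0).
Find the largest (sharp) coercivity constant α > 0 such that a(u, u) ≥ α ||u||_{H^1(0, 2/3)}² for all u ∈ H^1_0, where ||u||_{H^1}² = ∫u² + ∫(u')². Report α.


α = (-92 + 27*π^2)/(3*(4 + 9*π^2))

Coercivity of a(·,·) on H^1_0(0, 2/3) means a(u, u) ≥ α ||u||_{H^1}² for every u ∈ H^1_0.
The interval has length L = 2/3, and Poincaré/coercivity depend only on L. Here a(u, u) = ∫(u')² + (-23/3)·∫u².
Here c = -23/3 < 0 with |c| < (π/L)² = 9*π^2/4, so coercivity still holds. The condition a(u,u) ≥ α||u||_{H^1}² reads (1−α)∫(u')² ≥ (α−c)∫u². Any admissible α is ≤ 1 (rapidly oscillating u have ∫u²/∫(u')² → 0), and α = 1 would force 0 ≥ (1−c)∫u², impossible since c < 1; so 1−α > 0. By the sharp Poincaré inequality on H^1_0 of an interval of length L, ∫(u')² ≥ (π/L)²∫u² with equality for the first sine mode sin(π(x−x₀)/L) (x₀ the left endpoint), so the inequality holds for all u iff (1−α)(π/L)² ≥ α − c, i.e. α ≤ ((π/L)² + c)/((π/L)² + 1) = (1 + c(L/π)²)/(1 + (L/π)²). (Direct route, valid since c ≤ 0: Poincaré gives c∫u² ≥ c(L/π)²∫(u')², so a(u,u) ≥ (1 + c(L/π)²)∫(u')², while ||u||_{H^1}² ≤ (1 + (L/π)²)∫(u')²; dividing yields the same α.) With (π/L)² = 9*π^2/4 and c = -23/3, the largest admissible constant is α = ((π/L)² + c)/((π/L)² + 1).
Simplifying, α = (-92 + 27*π^2)/(3*(4 + 9*π^2)).


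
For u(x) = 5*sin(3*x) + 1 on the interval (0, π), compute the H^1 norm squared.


||u||_{H^1(0,π)}^2 = 20/3 + 126*π

u'(x) = 15*cos(3*x).
Expand u² and (u')² and integrate term by term on (0, π), using: for integers n ≥ 1, ∫_0^π sin²(nx) dx = ∫_0^π cos²(nx) dx = π/2; for n ≠ n', ∫_0^π sin(nx)sin(n'x) dx = ∫_0^π cos(nx)cos(n'x) dx = 0; and by product-to-sum, ∫_0^π sin(nx)cos(n'x) dx = ½∫_0^π [sin((n+n')x) + sin((n−n')x)] dx, which is 0 when n+n' is even and 2n/(n²−n'²) when n+n' is odd (it need not vanish on (0, π)). For the constant mode: ∫_0^π 1 dx = π, ∫_0^π cos(nx) dx = 0, ∫_0^π sin(nx) dx = (1−(−1)^n)/n.
  u² squared terms: (1)²·∫1 dx = 1·π = π;  (5)²·∫sin(3x)² dx = 25·π/2 = 25*π/2.
  u² cross terms: 2·(1)·(5)·∫1·sin(3x) dx = 10·(2/3) = 20/3.
  So ∫_0^π u² dx = π + 25*π/2 + 20/3 = 20/3 + 27*π/2.
  (u')² squared terms: (15)²·∫cos(3x)² dx = 225·π/2 = 225*π/2.
  So ∫_0^π (u')² dx = 225*π/2.
||u||_{H^1}^2 = (20/3 + 27*π/2) + (225*π/2) = 20/3 + 126*π.


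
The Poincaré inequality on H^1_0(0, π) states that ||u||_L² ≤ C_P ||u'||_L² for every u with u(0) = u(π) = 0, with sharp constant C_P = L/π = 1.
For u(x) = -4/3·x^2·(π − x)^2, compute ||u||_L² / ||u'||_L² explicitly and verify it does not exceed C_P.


||u||_L² / ||u'||_L² = sqrt(3)*π/6 < C_P = 1.

u(x) = -4/3·x^2·(π − x)^2, so u'(x) = 8*x*(x*(π - x) - (x - π)^2)/3.
u(x) = -4/3·x^2·(π − x)^2 vanishes at x = 0 and x = π, so u ∈ H^1_0(0, π). Differentiate via the product rule and integrate the resulting polynomials term by term.
  ∫_0^π u² dx = ∫_0^π (16*x^8/9 - 64*π*x^7/9 + 32*π^2*x^6/3 - 64*π^3*x^5/9 + 16*π^4*x^4/9) dx. Term by term:
    ∫_0^π 16*x^8/9 dx = 16*π^9/81;  ∫_0^π -64*π*x^7/9 dx = -8*π^9/9;  ∫_0^π 32*π^2*x^6/3 dx = 32*π^9/21;
    ∫_0^π -64*π^3*x^5/9 dx = -32*π^9/27;  ∫_0^π 16*π^4*x^4/9 dx = 16*π^9/45.
  Sum: 16*π^9/81 − 8*π^9/9 + 32*π^9/21 − 32*π^9/27 + 16*π^9/45 = 8*π^9/2835.
  ∫_0^π (u')² dx = ∫_0^π (256*x^6/9 - 256*π*x^5/3 + 832*π^2*x^4/9 - 128*π^3*x^3/3 + 64*π^4*x^2/9) dx. Term by term:
    ∫_0^π 256*x^6/9 dx = 256*π^7/63;  ∫_0^π -256*π*x^5/3 dx = -128*π^7/9;  ∫_0^π 832*π^2*x^4/9 dx = 832*π^7/45;
    ∫_0^π -128*π^3*x^3/3 dx = -32*π^7/3;  ∫_0^π 64*π^4*x^2/9 dx = 64*π^7/27.
  Sum: 256*π^7/63 − 128*π^7/9 + 832*π^7/45 − 32*π^7/3 + 64*π^7/27 = 32*π^7/945.
∫_0^π u² dx = 8*π^9/2835, so ||u||_L² = 2*sqrt(70)*π^(9/2)/315.
∫_0^π (u')² dx = 32*π^7/945, so ||u'||_L² = 4*sqrt(210)*π^(7/2)/315.
Ratio ||u||_L² / ||u'||_L² = sqrt(3)*π/6.
Sharp Poincaré constant on H^1_0(0, π) is C_P = L/π = 1, achieved by sin(x).
A polynomial bump cannot attain the sharp Poincaré constant (only the first sine eigenfunction does), so the ratio is strictly less than C_P, consistent with ||u||_L² ≤ C_P ||u'||_L².


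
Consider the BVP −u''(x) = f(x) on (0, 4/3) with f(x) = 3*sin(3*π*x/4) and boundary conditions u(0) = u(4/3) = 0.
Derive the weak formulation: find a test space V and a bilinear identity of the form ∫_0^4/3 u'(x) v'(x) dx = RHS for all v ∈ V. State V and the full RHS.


V = H^1_0(0, 4/3) (so v(0) = v(4/3) = 0); weak form: ∫_0^4/3 u'v' dx = ∫_0^4/3 (3*sin(3*π*x/4)) v dx for all v ∈ V.

Multiply both sides by a test function v and integrate from 0 to 4/3:
  ∫_0^4/3 −u''(x) v(x) dx = ∫_0^4/3 f(x) v(x) dx.
Integrate the LHS by parts once:
  ∫_0^4/3 −u'' v dx = −[u'(x) v(x)]_0^4/3 + ∫_0^4/3 u'(x) v'(x) dx.
Thus ∫_0^4/3 u'(x) v'(x) dx = ∫_0^4/3 f(x) v(x) dx + [u'(x) v(x)]_0^4/3.
Choose V so that boundary terms are either known or forced to vanish.
u is Dirichlet: u(0) = u(4/3) = 0. Let V = H^1_0(0, 4/3); then v(0) = v(4/3) = 0, and [u' v]_0^4/3 = 0.
Weak formulation: find u (satisfying any essential BC) such that ∫_0^4/3 u'(x) v'(x) dx = ∫_0^4/3 f v dx for all v ∈ V.
Substituting f(x) = 3*sin(3*π*x/4), the right-hand side is ∫_0^4/3 (3*sin(3*π*x/4)) v dx.


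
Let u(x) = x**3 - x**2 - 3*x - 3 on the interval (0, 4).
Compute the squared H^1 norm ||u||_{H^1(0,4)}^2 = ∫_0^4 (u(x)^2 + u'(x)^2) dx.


||u||_{H^1}^2 = 47592/35

The H^1 norm (squared) on an interval (0, L) is
  ||u||_{H^1}^2 = ∫_0^L u(x)^2 dx + ∫_0^L u'(x)^2 dx.
Compute u'(x) = 3*x**2 - 2*x - 3.
Then u(x)^2 = x**6 - 2*x**5 - 5*x**4 + 15*x**2 + 18*x + 9 and u'(x)^2 = 9*x**4 - 12*x**3 - 14*x**2 + 12*x + 9.
Integrate each monomial from 0 to 4 using ∫_0^4 c·x^n dx = c·4^(n+1)/(n+1):
  ∫_0^4 u(x)^2 dx = ∫_0^4 (x^6 - 2*x^5 - 5*x^4 + 15*x^2 + 18*x + 9) dx. Term by term:
    ∫_0^4 x^6 dx = 16384/7;  ∫_0^4 -2*x^5 dx = -4096/3;  ∫_0^4 -5*x^4 dx = -1024;
    ∫_0^4 15*x^2 dx = 320;  ∫_0^4 18*x dx = 144;  ∫_0^4 9 dx = 36.
  Sum: 16384/7 − 4096/3 − 1024 + 320 + 144 + 36 = 9476/21.
  ∫_0^4 u'(x)^2 dx = ∫_0^4 (9*x^4 - 12*x^3 - 14*x^2 + 12*x + 9) dx. Term by term:
    ∫_0^4 9*x^4 dx = 9216/5;  ∫_0^4 -12*x^3 dx = -768;  ∫_0^4 -14*x^2 dx = -896/3;
    ∫_0^4 12*x dx = 96;  ∫_0^4 9 dx = 36.
  Sum: 9216/5 − 768 − 896/3 + 96 + 36 = 13628/15.
Adding: ||u||_{H^1}^2 = 9476/21 + 13628/15 = 47592/35.


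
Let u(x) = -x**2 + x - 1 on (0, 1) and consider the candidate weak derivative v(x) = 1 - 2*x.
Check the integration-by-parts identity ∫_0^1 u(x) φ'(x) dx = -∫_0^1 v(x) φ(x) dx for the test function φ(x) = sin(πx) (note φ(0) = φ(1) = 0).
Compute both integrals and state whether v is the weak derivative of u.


LHS = 0, RHS = 0. Yes, v = u' weakly.

u(x) = -x**2 + x - 1, classical derivative u'(x) = 1 - 2*x.
φ(x) = sin(πx), so φ'(x) = π*cos(π*x).
Note φ(0) = φ(1) = 0, so the boundary term u·φ vanishes.
LHS = ∫_0^1 u(x) φ'(x) dx = ∫_0^1 (-π*x^2*cos(π*x) + π*x*cos(π*x) - π*cos(π*x)) dx. Term by term:
  ∫_0^1 -π*cos(π*x) dx = 0;  ∫_0^1 π*x*cos(π*x) dx = -2/π;  ∫_0^1 -π*x^2*cos(π*x) dx = 2/π.
Sum: 0 − 2/π + 2/π = 0.
So LHS = 0.
∫_0^1 v(x) φ(x) dx = ∫_0^1 (-2*x*sin(π*x) + sin(π*x)) dx. Term by term:
  ∫_0^1 -2*x*sin(π*x) dx = -2/π;  ∫_0^1 sin(π*x) dx = 2/π.
Sum: -2/π + 2/π = 0.
So RHS = -∫_0^1 v(x) φ(x) dx = 0.
LHS = RHS, so the identity holds for this test φ.
Moreover u is smooth here and v(x) = u'(x) = 1 - 2*x pointwise, so the identity holds for every test function. Hence v is the weak derivative of u.


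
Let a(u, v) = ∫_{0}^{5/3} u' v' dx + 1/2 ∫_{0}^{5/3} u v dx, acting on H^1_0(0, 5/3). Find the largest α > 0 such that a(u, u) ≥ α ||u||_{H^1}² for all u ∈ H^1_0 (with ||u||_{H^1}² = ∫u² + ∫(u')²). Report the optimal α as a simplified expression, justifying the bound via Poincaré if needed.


α = (25 + 18*π^2)/(2*(25 + 9*π^2))

Coercivity of a(·,·) on H^1_0(0, 5/3) means a(u, u) ≥ α ||u||_{H^1}² for every u ∈ H^1_0.
The interval has length L = 5/3, and Poincaré/coercivity depend only on L. Here a(u, u) = ∫(u')² + (1/2)·∫u².
Here 0 < c = 1/2 < 1. The condition a(u,u) ≥ α||u||_{H^1}² reads (1−α)∫(u')² ≥ (α−c)∫u². Any admissible α is ≤ 1 (rapidly oscillating u have ∫u²/∫(u')² → 0), and α = 1 would force 0 ≥ (1−c)∫u², impossible since c < 1; so 1−α > 0. By the sharp Poincaré inequality on H^1_0 of an interval of length L, ∫(u')² ≥ (π/L)²∫u² with equality for the first sine mode sin(π(x−x₀)/L) (x₀ the left endpoint), so the inequality holds for all u iff (1−α)(π/L)² ≥ α − c, i.e. α ≤ ((π/L)² + c)/((π/L)² + 1) = (1 + c(L/π)²)/(1 + (L/π)²). With (π/L)² = 9*π^2/25 and c = 1/2, the largest admissible constant is α = ((π/L)² + c)/((π/L)² + 1).
Simplifying, α = (25 + 18*π^2)/(2*(25 + 9*π^2)).


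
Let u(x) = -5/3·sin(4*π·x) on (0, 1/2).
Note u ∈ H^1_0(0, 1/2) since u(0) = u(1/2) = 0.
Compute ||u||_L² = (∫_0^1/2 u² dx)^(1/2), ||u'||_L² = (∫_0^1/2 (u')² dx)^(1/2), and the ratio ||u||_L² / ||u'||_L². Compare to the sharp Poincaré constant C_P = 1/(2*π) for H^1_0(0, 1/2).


||u||_L² / ||u'||_L² = 1/(4*π) < C_P = 1/(2*π).

u(x) = -5/3·sin(4*π·x), so u'(x) = -20*π*cos(4*π*x)/3.
Writing u(x) = A·sin(kπx/L) with A = -5/3 and k = 2, use ∫_0^L sin²(kπx/L) dx = L/2 and ∫_0^L cos²(kπx/L) dx = L/2.
u² = 25/9·sin²(4*π·x) and (u')² = 400*π^2/9·cos²(4*π·x), and each of sin², cos² integrates to L/2 = 1/4 over (0, 1/2).
∫_0^1/2 u² dx = 25/36, so ||u||_L² = 5/6.
∫_0^1/2 (u')² dx = 100*π^2/9, so ||u'||_L² = 10*π/3.
Ratio ||u||_L² / ||u'||_L² = 1/(4*π).
Sharp Poincaré constant on H^1_0(0, 1/2) is C_P = L/π = 1/(2*π), achieved by sin(2*π·x).
This is the k = 2 harmonic; the ratio L/(kπ) is strictly less than C_P = L/π, consistent with the sharp inequality ||u||_L² ≤ C_P ||u'||_L².


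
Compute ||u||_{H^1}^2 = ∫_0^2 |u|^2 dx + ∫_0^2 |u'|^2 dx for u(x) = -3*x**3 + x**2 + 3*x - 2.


||u||_{H^1}^2 = 12046/35

The H^1 norm (squared) on an interval (0, L) is
  ||u||_{H^1}^2 = ∫_0^L u(x)^2 dx + ∫_0^L u'(x)^2 dx.
Compute u'(x) = -9*x**2 + 2*x + 3.
Then u(x)^2 = 9*x**6 - 6*x**5 - 17*x**4 + 18*x**3 + 5*x**2 - 12*x + 4 and u'(x)^2 = 81*x**4 - 36*x**3 - 50*x**2 + 12*x + 9.
Integrate each monomial from 0 to 2 using ∫_0^2 c·x^n dx = c·2^(n+1)/(n+1):
  ∫_0^2 u(x)^2 dx = ∫_0^2 (9*x^6 - 6*x^5 - 17*x^4 + 18*x^3 + 5*x^2 - 12*x + 4) dx. Term by term:
    ∫_0^2 9*x^6 dx = 1152/7;  ∫_0^2 -6*x^5 dx = -64;  ∫_0^2 -17*x^4 dx = -544/5;
    ∫_0^2 18*x^3 dx = 72;  ∫_0^2 5*x^2 dx = 40/3;  ∫_0^2 -12*x dx = -24;
    ∫_0^2 4 dx = 8.
  Sum: 1152/7 − 64 − 544/5 + 72 + 40/3 − 24 + 8 = 6416/105.
  ∫_0^2 u'(x)^2 dx = ∫_0^2 (81*x^4 - 36*x^3 - 50*x^2 + 12*x + 9) dx. Term by term:
    ∫_0^2 81*x^4 dx = 2592/5;  ∫_0^2 -36*x^3 dx = -144;  ∫_0^2 -50*x^2 dx = -400/3;
    ∫_0^2 12*x dx = 24;  ∫_0^2 9 dx = 18.
  Sum: 2592/5 − 144 − 400/3 + 24 + 18 = 4246/15.
Adding: ||u||_{H^1}^2 = 6416/105 + 4246/15 = 12046/35.


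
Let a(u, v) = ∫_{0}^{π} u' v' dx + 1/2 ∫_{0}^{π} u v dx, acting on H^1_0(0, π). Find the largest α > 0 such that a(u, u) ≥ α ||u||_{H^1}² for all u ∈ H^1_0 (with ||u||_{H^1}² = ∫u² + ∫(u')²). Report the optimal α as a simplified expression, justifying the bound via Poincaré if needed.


α = 3/4

Coercivity of a(·,·) on H^1_0(0, π) means a(u, u) ≥ α ||u||_{H^1}² for every u ∈ H^1_0.
The interval has length L = π, and Poincaré/coercivity depend only on L. Here a(u, u) = ∫(u')² + (1/2)·∫u².
Here 0 < c = 1/2 < 1. The condition a(u,u) ≥ α||u||_{H^1}² reads (1−α)∫(u')² ≥ (α−c)∫u². Any admissible α is ≤ 1 (rapidly oscillating u have ∫u²/∫(u')² → 0), and α = 1 would force 0 ≥ (1−c)∫u², impossible since c < 1; so 1−α > 0. By the sharp Poincaré inequality on H^1_0 of an interval of length L, ∫(u')² ≥ (π/L)²∫u² with equality for the first sine mode sin(π(x−x₀)/L) (x₀ the left endpoint), so the inequality holds for all u iff (1−α)(π/L)² ≥ α − c, i.e. α ≤ ((π/L)² + c)/((π/L)² + 1) = (1 + c(L/π)²)/(1 + (L/π)²). With (π/L)² = 1 and c = 1/2, the largest admissible constant is α = ((π/L)² + c)/((π/L)² + 1).
Simplifying, α = 3/4.


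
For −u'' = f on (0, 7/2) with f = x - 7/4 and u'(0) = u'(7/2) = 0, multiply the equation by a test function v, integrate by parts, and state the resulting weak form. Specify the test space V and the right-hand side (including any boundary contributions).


V = H^1(0, 7/2) (no boundary constraint on v; u is determined up to an additive constant); weak form: ∫_0^7/2 u'v' dx = ∫_0^7/2 (x - 7/4) v dx for all v ∈ V.

Multiply both sides by a test function v and integrate from 0 to 7/2:
  ∫_0^7/2 −u''(x) v(x) dx = ∫_0^7/2 f(x) v(x) dx.
Integrate the LHS by parts once:
  ∫_0^7/2 −u'' v dx = −[u'(x) v(x)]_0^7/2 + ∫_0^7/2 u'(x) v'(x) dx.
Thus ∫_0^7/2 u'(x) v'(x) dx = ∫_0^7/2 f(x) v(x) dx + [u'(x) v(x)]_0^7/2.
Choose V so that boundary terms are either known or forced to vanish.
u has homogeneous Neumann: u'(0) = u'(7/2) = 0. So [u' v]_0^7/2 = 0·v(7/2) − 0·v(0) = 0 for any v; take V = H^1(0, 7/2).
Weak formulation: find u (satisfying any essential BC) such that ∫_0^7/2 u'(x) v'(x) dx = ∫_0^7/2 f v dx for all v ∈ V (homogeneous Neumann, so boundary terms vanish).
Substituting f(x) = x - 7/4, the right-hand side is ∫_0^7/2 (x - 7/4) v dx.
Compatibility check (pure Neumann): taking v ≡ 1 ∈ V gives 0 = ∫_0^7/2 f dx + (0) − (0), i.e. ∫_0^7/2 f dx must equal u'(0) − u'(7/2) = 0. Indeed ∫_0^7/2 (x - 7/4) dx = 0, so the data are compatible. The solution is then unique only up to an additive constant (fix it e.g. by requiring ∫_0^7/2 u dx = 0).


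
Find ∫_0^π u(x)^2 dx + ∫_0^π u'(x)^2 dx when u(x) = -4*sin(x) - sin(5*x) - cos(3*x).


||u||_{H^1(0,π)}^2 = 34*π

u'(x) = 3*sin(3*x) - 4*cos(x) - 5*cos(5*x).
Expand u² and (u')² and integrate term by term on (0, π), using: for integers n ≥ 1, ∫_0^π sin²(nx) dx = ∫_0^π cos²(nx) dx = π/2; for n ≠ n', ∫_0^π sin(nx)sin(n'x) dx = ∫_0^π cos(nx)cos(n'x) dx = 0; and by product-to-sum, ∫_0^π sin(nx)cos(n'x) dx = ½∫_0^π [sin((n+n')x) + sin((n−n')x)] dx, which is 0 when n+n' is even and 2n/(n²−n'²) when n+n' is odd (it need not vanish on (0, π)).
  u² squared terms: (-1)²·∫cos(3x)² dx = 1·π/2 = π/2;  (-1)²·∫sin(5x)² dx = 1·π/2 = π/2;  (-4)²·∫sin(x)² dx = 16·π/2 = 8*π.
  u² cross terms: 2·(-1)·(-1)·∫cos(3x)·sin(5x) dx = 2·(0) = 0;  2·(-1)·(-4)·∫cos(3x)·sin(x) dx = 8·(0) = 0;  2·(-1)·(-4)·∫sin(5x)·sin(x) dx = 8·(0) = 0.
  So ∫_0^π u² dx = π/2 + π/2 + 8*π + 0 + 0 + 0 = 9*π.
  (u')² squared terms: (-5)²·∫cos(5x)² dx = 25·π/2 = 25*π/2;  (-4)²·∫cos(x)² dx = 16·π/2 = 8*π;  (3)²·∫sin(3x)² dx = 9·π/2 = 9*π/2.
  (u')² cross terms: 2·(-5)·(-4)·∫cos(5x)·cos(x) dx = 40·(0) = 0;  2·(-5)·(3)·∫cos(5x)·sin(3x) dx = -30·(0) = 0;  2·(-4)·(3)·∫cos(x)·sin(3x) dx = -24·(0) = 0.
  So ∫_0^π (u')² dx = 25*π/2 + 8*π + 9*π/2 + 0 + 0 + 0 = 25*π.
||u||_{H^1}^2 = (9*π) + (25*π) = 34*π.


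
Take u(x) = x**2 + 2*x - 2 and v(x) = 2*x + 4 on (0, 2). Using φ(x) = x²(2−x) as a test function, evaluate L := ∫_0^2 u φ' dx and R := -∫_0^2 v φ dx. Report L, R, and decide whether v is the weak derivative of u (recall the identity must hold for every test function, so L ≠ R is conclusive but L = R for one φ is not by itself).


LHS = -88/15, RHS = -128/15. No, v is not the weak derivative of u.

u(x) = x**2 + 2*x - 2, classical derivative u'(x) = 2*x + 2.
φ(x) = x²(2−x), so φ'(x) = x*(4 - 3*x).
Note φ(0) = φ(2) = 0, so the boundary term u·φ vanishes.
LHS = ∫_0^2 u(x) φ'(x) dx = ∫_0^2 (-3*x^4 - 2*x^3 + 14*x^2 - 8*x) dx. Term by term:
  ∫_0^2 -3*x^4 dx = -96/5;  ∫_0^2 -2*x^3 dx = -8;  ∫_0^2 14*x^2 dx = 112/3;
  ∫_0^2 -8*x dx = -16.
Sum: -96/5 − 8 + 112/3 − 16 = -88/15.
So LHS = -88/15.
∫_0^2 v(x) φ(x) dx = ∫_0^2 (-2*x^4 + 8*x^2) dx. Term by term:
  ∫_0^2 -2*x^4 dx = -64/5;  ∫_0^2 8*x^2 dx = 64/3.
Sum: -64/5 + 64/3 = 128/15.
So RHS = -∫_0^2 v(x) φ(x) dx = -128/15.
LHS − RHS = 8/3 ≠ 0, so the identity fails.
(For a valid weak derivative the identity must hold for EVERY test function, in particular this one. The failure shows v is NOT the weak derivative of u.)
Correct weak derivative would be u'(x) = 2*x + 2.


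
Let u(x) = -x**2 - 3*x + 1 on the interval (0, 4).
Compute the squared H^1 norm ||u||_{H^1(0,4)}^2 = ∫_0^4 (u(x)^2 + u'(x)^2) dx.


||u||_{H^1}^2 = 13672/15

The H^1 norm (squared) on an interval (0, L) is
  ||u||_{H^1}^2 = ∫_0^L u(x)^2 dx + ∫_0^L u'(x)^2 dx.
Compute u'(x) = -2*x - 3.
Then u(x)^2 = x**4 + 6*x**3 + 7*x**2 - 6*x + 1 and u'(x)^2 = 4*x**2 + 12*x + 9.
Integrate each monomial from 0 to 4 using ∫_0^4 c·x^n dx = c·4^(n+1)/(n+1):
  ∫_0^4 u(x)^2 dx = ∫_0^4 (x^4 + 6*x^3 + 7*x^2 - 6*x + 1) dx. Term by term:
    ∫_0^4 x^4 dx = 1024/5;  ∫_0^4 6*x^3 dx = 384;  ∫_0^4 7*x^2 dx = 448/3;
    ∫_0^4 -6*x dx = -48;  ∫_0^4 1 dx = 4.
  Sum: 1024/5 + 384 + 448/3 − 48 + 4 = 10412/15.
  ∫_0^4 u'(x)^2 dx = ∫_0^4 (4*x^2 + 12*x + 9) dx. Term by term:
    ∫_0^4 4*x^2 dx = 256/3;  ∫_0^4 12*x dx = 96;  ∫_0^4 9 dx = 36.
  Sum: 256/3 + 96 + 36 = 652/3.
Adding: ||u||_{H^1}^2 = 10412/15 + 652/3 = 13672/15.


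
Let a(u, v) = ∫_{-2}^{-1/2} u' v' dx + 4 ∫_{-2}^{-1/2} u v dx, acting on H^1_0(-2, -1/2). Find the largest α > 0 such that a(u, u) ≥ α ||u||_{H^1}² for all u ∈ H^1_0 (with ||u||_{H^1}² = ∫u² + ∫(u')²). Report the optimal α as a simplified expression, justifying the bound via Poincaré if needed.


α = 1

Coercivity of a(·,·) on H^1_0(-2, -1/2) means a(u, u) ≥ α ||u||_{H^1}² for every u ∈ H^1_0.
The interval has length L = 3/2, and Poincaré/coercivity depend only on L. Here a(u, u) = ∫(u')² + (4)·∫u².
Here c = 4 ≥ 1, so a(u,u) = ∫(u')² + c∫u² ≥ ∫(u')² + ∫u² = ||u||_{H^1}², i.e. α = 1 works. No larger α is possible: a(u,u) ≥ α||u||_{H^1}² means (1−α)∫(u')² ≥ (α−c)∫u², and for the modes u_n = sin(nπ(x−x₀)/L) (x₀ the left endpoint) one has ∫u_n²/∫(u_n')² = (L/(nπ))² → 0, so a(u_n,u_n)/||u_n||_{H^1}² → 1. Hence the optimal constant is α = 1.
Therefore α = 1.


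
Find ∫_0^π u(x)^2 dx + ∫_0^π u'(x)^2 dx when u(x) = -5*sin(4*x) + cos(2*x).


||u||_{H^1(0,π)}^2 = 215*π

u'(x) = -2*sin(2*x) - 20*cos(4*x).
Expand u² and (u')² and integrate term by term on (0, π), using: for integers n ≥ 1, ∫_0^π sin²(nx) dx = ∫_0^π cos²(nx) dx = π/2; for n ≠ n', ∫_0^π sin(nx)sin(n'x) dx = ∫_0^π cos(nx)cos(n'x) dx = 0; and by product-to-sum, ∫_0^π sin(nx)cos(n'x) dx = ½∫_0^π [sin((n+n')x) + sin((n−n')x)] dx, which is 0 when n+n' is even and 2n/(n²−n'²) when n+n' is odd (it need not vanish on (0, π)).
  u² squared terms: (-5)²·∫sin(4x)² dx = 25·π/2 = 25*π/2;  (1)²·∫cos(2x)² dx = 1·π/2 = π/2.
  u² cross terms: 2·(-5)·(1)·∫sin(4x)·cos(2x) dx = -10·(0) = 0.
  So ∫_0^π u² dx = 25*π/2 + π/2 + 0 = 13*π.
  (u')² squared terms: (-20)²·∫cos(4x)² dx = 400·π/2 = 200*π;  (-2)²·∫sin(2x)² dx = 4·π/2 = 2*π.
  (u')² cross terms: 2·(-20)·(-2)·∫cos(4x)·sin(2x) dx = 80·(0) = 0.
  So ∫_0^π (u')² dx = 200*π + 2*π + 0 = 202*π.
||u||_{H^1}^2 = (13*π) + (202*π) = 215*π.


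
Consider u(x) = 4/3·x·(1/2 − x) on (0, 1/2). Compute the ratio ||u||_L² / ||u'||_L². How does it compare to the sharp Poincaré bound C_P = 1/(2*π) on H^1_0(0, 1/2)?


||u||_L² / ||u'||_L² = sqrt(10)/20 < C_P = 1/(2*π).

u(x) = 4/3·x·(1/2 − x), so u'(x) = 2/3 - 8*x/3.
u(x) = 4/3·x·(1/2 − x) vanishes at x = 0 and x = 1/2, so u ∈ H^1_0(0, 1/2). Differentiate via the product rule and integrate the resulting polynomials term by term.
  ∫_0^1/2 u² dx = ∫_0^1/2 (16*x^4/9 - 16*x^3/9 + 4*x^2/9) dx. Term by term:
    ∫_0^1/2 16*x^4/9 dx = 1/90;  ∫_0^1/2 -16*x^3/9 dx = -1/36;  ∫_0^1/2 4*x^2/9 dx = 1/54.
  Sum: 1/90 − 1/36 + 1/54 = 1/540.
  ∫_0^1/2 (u')² dx = ∫_0^1/2 (64*x^2/9 - 32*x/9 + 4/9) dx. Term by term:
    ∫_0^1/2 64*x^2/9 dx = 8/27;  ∫_0^1/2 -32*x/9 dx = -4/9;  ∫_0^1/2 4/9 dx = 2/9.
  Sum: 8/27 − 4/9 + 2/9 = 2/27.
∫_0^1/2 u² dx = 1/540, so ||u||_L² = sqrt(15)/90.
∫_0^1/2 (u')² dx = 2/27, so ||u'||_L² = sqrt(6)/9.
Ratio ||u||_L² / ||u'||_L² = sqrt(10)/20.
Sharp Poincaré constant on H^1_0(0, 1/2) is C_P = L/π = 1/(2*π), achieved by sin(2*π·x).
A polynomial bump cannot attain the sharp Poincaré constant (only the first sine eigenfunction does), so the ratio is strictly less than C_P, consistent with ||u||_L² ≤ C_P ||u'||_L².


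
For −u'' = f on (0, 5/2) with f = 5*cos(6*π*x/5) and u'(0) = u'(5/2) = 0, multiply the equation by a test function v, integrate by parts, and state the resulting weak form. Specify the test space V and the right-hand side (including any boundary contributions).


V = H^1(0, 5/2) (no boundary constraint on v; u is determined up to an additive constant); weak form: ∫_0^5/2 u'v' dx = ∫_0^5/2 (5*cos(6*π*x/5)) v dx for all v ∈ V.

Multiply both sides by a test function v and integrate from 0 to 5/2:
  ∫_0^5/2 −u''(x) v(x) dx = ∫_0^5/2 f(x) v(x) dx.
Integrate the LHS by parts once:
  ∫_0^5/2 −u'' v dx = −[u'(x) v(x)]_0^5/2 + ∫_0^5/2 u'(x) v'(x) dx.
Thus ∫_0^5/2 u'(x) v'(x) dx = ∫_0^5/2 f(x) v(x) dx + [u'(x) v(x)]_0^5/2.
Choose V so that boundary terms are either known or forced to vanish.
u has homogeneous Neumann: u'(0) = u'(5/2) = 0. So [u' v]_0^5/2 = 0·v(5/2) − 0·v(0) = 0 for any v; take V = H^1(0, 5/2).
Weak formulation: find u (satisfying any essential BC) such that ∫_0^5/2 u'(x) v'(x) dx = ∫_0^5/2 f v dx for all v ∈ V (homogeneous Neumann, so boundary terms vanish).
Substituting f(x) = 5*cos(6*π*x/5), the right-hand side is ∫_0^5/2 (5*cos(6*π*x/5)) v dx.
Compatibility check (pure Neumann): taking v ≡ 1 ∈ V gives 0 = ∫_0^5/2 f dx + (0) − (0), i.e. ∫_0^5/2 f dx must equal u'(0) − u'(5/2) = 0. Indeed ∫_0^5/2 (5*cos(6*π*x/5)) dx = 0, so the data are compatible. The solution is then unique only up to an additive constant (fix it e.g. by requiring ∫_0^5/2 u dx = 0).


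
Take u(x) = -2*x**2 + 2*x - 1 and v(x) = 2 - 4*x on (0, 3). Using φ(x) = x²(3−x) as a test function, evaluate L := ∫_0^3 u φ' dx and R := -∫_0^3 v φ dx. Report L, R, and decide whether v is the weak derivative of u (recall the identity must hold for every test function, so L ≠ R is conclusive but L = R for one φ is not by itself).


LHS = 351/10, RHS = 351/10. Yes, v = u' weakly.

u(x) = -2*x**2 + 2*x - 1, classical derivative u'(x) = 2 - 4*x.
φ(x) = x²(3−x), so φ'(x) = 3*x*(2 - x).
Note φ(0) = φ(3) = 0, so the boundary term u·φ vanishes.
LHS = ∫_0^3 u(x) φ'(x) dx = ∫_0^3 (6*x^4 - 18*x^3 + 15*x^2 - 6*x) dx. Term by term:
  ∫_0^3 6*x^4 dx = 1458/5;  ∫_0^3 -18*x^3 dx = -729/2;  ∫_0^3 15*x^2 dx = 135;
  ∫_0^3 -6*x dx = -27.
Sum: 1458/5 − 729/2 + 135 − 27 = 351/10.
So LHS = 351/10.
∫_0^3 v(x) φ(x) dx = ∫_0^3 (4*x^4 - 14*x^3 + 6*x^2) dx. Term by term:
  ∫_0^3 4*x^4 dx = 972/5;  ∫_0^3 -14*x^3 dx = -567/2;  ∫_0^3 6*x^2 dx = 54.
Sum: 972/5 − 567/2 + 54 = -351/10.
So RHS = -∫_0^3 v(x) φ(x) dx = 351/10.
LHS = RHS, so the identity holds for this test φ.
Moreover u is smooth here and v(x) = u'(x) = 2 - 4*x pointwise, so the identity holds for every test function. Hence v is the weak derivative of u.


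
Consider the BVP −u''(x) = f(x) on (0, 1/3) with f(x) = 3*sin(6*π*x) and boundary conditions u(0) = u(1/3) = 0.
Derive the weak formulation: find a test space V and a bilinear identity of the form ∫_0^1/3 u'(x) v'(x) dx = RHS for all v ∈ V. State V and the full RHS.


V = H^1_0(0, 1/3) (so v(0) = v(1/3) = 0); weak form: ∫_0^1/3 u'v' dx = ∫_0^1/3 (3*sin(6*π*x)) v dx for all v ∈ V.

Multiply both sides by a test function v and integrate from 0 to 1/3:
  ∫_0^1/3 −u''(x) v(x) dx = ∫_0^1/3 f(x) v(x) dx.
Integrate the LHS by parts once:
  ∫_0^1/3 −u'' v dx = −[u'(x) v(x)]_0^1/3 + ∫_0^1/3 u'(x) v'(x) dx.
Thus ∫_0^1/3 u'(x) v'(x) dx = ∫_0^1/3 f(x) v(x) dx + [u'(x) v(x)]_0^1/3.
Choose V so that boundary terms are either known or forced to vanish.
u is Dirichlet: u(0) = u(1/3) = 0. Let V = H^1_0(0, 1/3); then v(0) = v(1/3) = 0, and [u' v]_0^1/3 = 0.
Weak formulation: find u (satisfying any essential BC) such that ∫_0^1/3 u'(x) v'(x) dx = ∫_0^1/3 f v dx for all v ∈ V.
Substituting f(x) = 3*sin(6*π*x), the right-hand side is ∫_0^1/3 (3*sin(6*π*x)) v dx.


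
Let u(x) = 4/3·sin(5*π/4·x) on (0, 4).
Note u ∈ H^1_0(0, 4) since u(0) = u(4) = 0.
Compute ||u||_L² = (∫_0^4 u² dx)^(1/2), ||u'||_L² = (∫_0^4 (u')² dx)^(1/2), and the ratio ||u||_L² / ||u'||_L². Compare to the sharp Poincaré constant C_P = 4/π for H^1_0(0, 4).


||u||_L² / ||u'||_L² = 4/(5*π) < C_P = 4/π.

u(x) = 4/3·sin(5*π/4·x), so u'(x) = 5*π*cos(5*π*x/4)/3.
Writing u(x) = A·sin(kπx/L) with A = 4/3 and k = 5, use ∫_0^L sin²(kπx/L) dx = L/2 and ∫_0^L cos²(kπx/L) dx = L/2.
u² = 16/9·sin²(5*π/4·x) and (u')² = 25*π^2/9·cos²(5*π/4·x), and each of sin², cos² integrates to L/2 = 2 over (0, 4).
∫_0^4 u² dx = 32/9, so ||u||_L² = 4*sqrt(2)/3.
∫_0^4 (u')² dx = 50*π^2/9, so ||u'||_L² = 5*sqrt(2)*π/3.
Ratio ||u||_L² / ||u'||_L² = 4/(5*π).
Sharp Poincaré constant on H^1_0(0, 4) is C_P = L/π = 4/π, achieved by sin(π/4·x).
This is the k = 5 harmonic; the ratio L/(kπ) is strictly less than C_P = L/π, consistent with the sharp inequality ||u||_L² ≤ C_P ||u'||_L².


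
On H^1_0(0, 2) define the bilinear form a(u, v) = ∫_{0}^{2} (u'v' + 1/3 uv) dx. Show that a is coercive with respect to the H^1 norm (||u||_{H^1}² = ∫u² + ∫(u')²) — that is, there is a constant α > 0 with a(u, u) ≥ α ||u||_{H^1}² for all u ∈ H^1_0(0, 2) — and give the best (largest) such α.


α = (4/3 + π^2)/(4 + π^2)

Coercivity of a(·,·) on H^1_0(0, 2) means a(u, u) ≥ α ||u||_{H^1}² for every u ∈ H^1_0.
The interval has length L = 2, and Poincaré/coercivity depend only on L. Here a(u, u) = ∫(u')² + (1/3)·∫u².
Here 0 < c = 1/3 < 1. The condition a(u,u) ≥ α||u||_{H^1}² reads (1−α)∫(u')² ≥ (α−c)∫u². Any admissible α is ≤ 1 (rapidly oscillating u have ∫u²/∫(u')² → 0), and α = 1 would force 0 ≥ (1−c)∫u², impossible since c < 1; so 1−α > 0. By the sharp Poincaré inequality on H^1_0 of an interval of length L, ∫(u')² ≥ (π/L)²∫u² with equality for the first sine mode sin(π(x−x₀)/L) (x₀ the left endpoint), so the inequality holds for all u iff (1−α)(π/L)² ≥ α − c, i.e. α ≤ ((π/L)² + c)/((π/L)² + 1) = (1 + c(L/π)²)/(1 + (L/π)²). With (π/L)² = π^2/4 and c = 1/3, the largest admissible constant is α = ((π/L)² + c)/((π/L)² + 1).
Simplifying, α = (4/3 + π^2)/(4 + π^2).
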